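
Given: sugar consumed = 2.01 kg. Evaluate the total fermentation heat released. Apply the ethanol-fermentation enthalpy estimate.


Q = m_sugar · 590 kJ/kg
Q = 2.01 · 590

1185.9000 kJ


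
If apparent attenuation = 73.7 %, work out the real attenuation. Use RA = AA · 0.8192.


RA = 73.7 · 0.8192

60.3750 %


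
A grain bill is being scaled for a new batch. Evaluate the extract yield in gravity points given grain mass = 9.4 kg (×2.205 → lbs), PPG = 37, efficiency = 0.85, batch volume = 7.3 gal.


points = lbs × PPG × eff / vol
lbs = 9.4 × 2.205 = 20.7270
points = 20.7270 × 37 × 0.85 / 7.3

89.2965 points


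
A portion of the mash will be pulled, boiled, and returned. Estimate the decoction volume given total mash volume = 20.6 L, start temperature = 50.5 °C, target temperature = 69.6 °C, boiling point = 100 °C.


V_dec = V_total·(T_target − T_start)/(T_boil − T_start)
V_dec = 20.6·(69.6 − 50.5)/(100 − 50.5)

7.9487 L


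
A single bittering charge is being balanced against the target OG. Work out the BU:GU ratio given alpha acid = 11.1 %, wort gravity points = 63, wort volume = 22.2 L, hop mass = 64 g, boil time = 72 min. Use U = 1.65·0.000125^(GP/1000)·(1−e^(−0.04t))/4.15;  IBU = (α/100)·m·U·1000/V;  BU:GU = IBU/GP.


U = 1.65·0.000125^(63/1000)·(1−e^(−0.04·72))/4.15 = 0.2130
IBU = (11.1/100)·64·0.2130·1000/22.2 = 68.1712
BU:GU = 68.1712/63

1.0821


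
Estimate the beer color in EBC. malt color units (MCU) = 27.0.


SRM = 1.4922·MCU^0.6859;  EBC = SRM·1.97
SRM = 1.4922·27.0^0.6859 = 14.3087
EBC = 14.3087·1.97

28.1881 EBC


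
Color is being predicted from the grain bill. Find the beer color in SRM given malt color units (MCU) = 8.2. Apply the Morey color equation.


SRM = 1.4922 · MCU^0.6859
SRM = 1.4922 · 8.2^0.6859

6.3185 SRM


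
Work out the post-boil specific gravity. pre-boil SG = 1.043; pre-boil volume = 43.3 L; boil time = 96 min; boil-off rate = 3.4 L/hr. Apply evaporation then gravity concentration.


V_post = V_pre − rate·(t/60);  SG_post = 1 + (SG_pre−1)·V_pre/V_post
V_post = 43.3 − 3.4·(96/60) = 37.8600
SG_post = 1 + (1.043 − 1)·43.3/37.8600

1.0492


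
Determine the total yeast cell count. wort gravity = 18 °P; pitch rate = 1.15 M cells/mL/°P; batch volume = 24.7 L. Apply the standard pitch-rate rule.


cells (billions) = rate · V_L · °P
cells = 1.15 · 24.7 · 18

511.2900 billion cells


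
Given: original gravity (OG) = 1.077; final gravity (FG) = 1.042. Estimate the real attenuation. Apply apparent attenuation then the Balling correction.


AA = (OG−FG)/(OG−1)·100;  RA = AA·0.8192
AA = (1.077 − 1.042)/(1.077 − 1)·100 = 45.4545
RA = 45.4545·0.8192

37.2364 %


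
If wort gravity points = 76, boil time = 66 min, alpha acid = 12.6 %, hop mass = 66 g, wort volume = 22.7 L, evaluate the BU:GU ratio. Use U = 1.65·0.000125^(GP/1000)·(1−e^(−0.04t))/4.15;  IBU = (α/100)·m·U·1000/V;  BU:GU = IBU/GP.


U = 1.65·0.000125^(76/1000)·(1−e^(−0.04·66))/4.15 = 0.1865
IBU = (12.6/100)·66·0.1865·1000/22.7 = 68.3182
BU:GU = 68.3182/76

0.8989


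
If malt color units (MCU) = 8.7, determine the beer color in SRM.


SRM = 1.4922 · MCU^0.6859
SRM = 1.4922 · 8.7^0.6859

6.5803 SRM


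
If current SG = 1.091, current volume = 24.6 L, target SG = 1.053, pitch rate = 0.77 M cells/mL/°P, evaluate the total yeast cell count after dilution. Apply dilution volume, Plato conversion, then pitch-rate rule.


V_w = V·((SG_c−1)/(SG_t−1)−1);  °P = 259 − 259/SG_t;  cells = rate·(V+V_w)·°P
V_w = 24.6·((1.091−1)/(1.053−1)−1) = 17.6377
V_final = 24.6 + 17.6377 = 42.2377
°P = 259 − 259/1.053 = 13.0361
cells = 0.77·42.2377·13.0361

423.9734 billion cells


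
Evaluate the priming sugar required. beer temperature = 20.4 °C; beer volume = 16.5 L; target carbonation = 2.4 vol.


residual = 14.695·(0.01821 + 0.09011·e^(−0.04·T));  sugar = (target − residual)·4.0·V
residual = 14.695·(0.01821 + 0.09011·e^(−0.04·20.4)) = 0.8531
sugar = (2.4 − 0.8531)·4.0·16.5

102.0929 g


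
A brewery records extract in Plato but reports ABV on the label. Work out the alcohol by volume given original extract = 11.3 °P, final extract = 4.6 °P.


SG = 259/(259 − P);  ABV = (OG − FG)·131.25
OG = 259/(259 − 11.3) = 1.0456
FG = 259/(259 − 4.6) = 1.0181
ABV = (1.0456 − 1.0181)·131.25

3.6144 % ABV


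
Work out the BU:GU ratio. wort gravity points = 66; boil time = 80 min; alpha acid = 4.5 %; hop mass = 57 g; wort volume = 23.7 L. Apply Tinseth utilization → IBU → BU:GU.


U = 1.65·0.000125^(GP/1000)·(1−e^(−0.04t))/4.15;  IBU = (α/100)·m·U·1000/V;  BU:GU = IBU/GP
U = 1.65·0.000125^(66/1000)·(1−e^(−0.04·80))/4.15 = 0.2107
IBU = (4.5/100)·57·0.2107·1000/23.7 = 22.8085
BU:GU = 22.8085/66

0.3456


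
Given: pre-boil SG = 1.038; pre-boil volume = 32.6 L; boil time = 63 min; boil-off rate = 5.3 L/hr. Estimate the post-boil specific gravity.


V_post = V_pre − rate·(t/60);  SG_post = 1 + (SG_pre−1)·V_pre/V_post
V_post = 32.6 − 5.3·(63/60) = 27.0350
SG_post = 1 + (1.038 − 1)·32.6/27.0350

1.0458


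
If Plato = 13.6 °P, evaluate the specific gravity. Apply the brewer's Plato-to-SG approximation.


SG = 259/(259 − P)
SG = 259/(259 − 13.6)

1.0554


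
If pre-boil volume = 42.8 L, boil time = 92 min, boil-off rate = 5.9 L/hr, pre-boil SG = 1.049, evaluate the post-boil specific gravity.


V_post = V_pre − rate·(t/60);  SG_post = 1 + (SG_pre−1)·V_pre/V_post
V_post = 42.8 − 5.9·(92/60) = 33.7533
SG_post = 1 + (1.049 − 1)·42.8/33.7533

1.0621


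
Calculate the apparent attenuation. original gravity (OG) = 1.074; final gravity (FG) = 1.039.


AA = (OG − FG)/(OG − 1) · 100
AA = (1.074 − 1.039)/(1.074 − 1) · 100

47.2973 %


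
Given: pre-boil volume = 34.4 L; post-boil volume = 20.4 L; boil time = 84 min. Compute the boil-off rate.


rate = (V_pre − V_post) / (t_min/60)
rate = (34.4 − 20.4) / (84/60)

10.0000 L/hr


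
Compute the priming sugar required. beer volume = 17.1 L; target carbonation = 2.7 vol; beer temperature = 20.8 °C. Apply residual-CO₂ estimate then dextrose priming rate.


residual = 14.695·(0.01821 + 0.09011·e^(−0.04·T));  sugar = (target − residual)·4.0·V
residual = 14.695·(0.01821 + 0.09011·e^(−0.04·20.8)) = 0.8438
sugar = (2.7 − 0.8438)·4.0·17.1

126.9611 g


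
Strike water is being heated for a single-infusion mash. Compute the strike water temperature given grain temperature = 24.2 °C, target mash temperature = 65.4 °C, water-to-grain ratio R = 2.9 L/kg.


T_strike = (0.41/R)·(T_mash − T_grain) + T_mash
T_strike = (0.41/2.9)·(65.4 − 24.2) + 65.4

71.2248 °C


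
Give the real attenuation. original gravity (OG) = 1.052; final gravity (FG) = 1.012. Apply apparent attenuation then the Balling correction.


AA = (OG−FG)/(OG−1)·100;  RA = AA·0.8192
AA = (1.052 − 1.012)/(1.052 − 1)·100 = 76.9231
RA = 76.9231·0.8192

63.0154 %


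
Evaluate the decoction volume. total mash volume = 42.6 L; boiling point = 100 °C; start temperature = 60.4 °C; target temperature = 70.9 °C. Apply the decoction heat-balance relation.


V_dec = V_total·(T_target − T_start)/(T_boil − T_start)
V_dec = 42.6·(70.9 − 60.4)/(100 − 60.4)

11.2955 L


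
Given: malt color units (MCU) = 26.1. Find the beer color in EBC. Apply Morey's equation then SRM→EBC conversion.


SRM = 1.4922·MCU^0.6859;  EBC = SRM·1.97
SRM = 1.4922·26.1^0.6859 = 13.9798
EBC = 13.9798·1.97

27.5402 EBC


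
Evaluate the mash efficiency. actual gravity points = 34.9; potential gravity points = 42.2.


efficiency = actual / potential × 100
efficiency = 34.9 / 42.2 × 100

82.7014 %


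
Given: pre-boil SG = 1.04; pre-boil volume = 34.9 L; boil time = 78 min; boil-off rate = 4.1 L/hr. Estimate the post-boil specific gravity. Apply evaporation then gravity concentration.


V_post = V_pre − rate·(t/60);  SG_post = 1 + (SG_pre−1)·V_pre/V_post
V_post = 34.9 − 4.1·(78/60) = 29.5700
SG_post = 1 + (1.04 − 1)·34.9/29.5700

1.0472


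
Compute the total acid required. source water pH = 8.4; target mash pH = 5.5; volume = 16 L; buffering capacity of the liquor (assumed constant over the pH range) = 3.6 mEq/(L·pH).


acid = buffering capacity · (pH_source − pH_target) · V
acid = 3.6 · (8.4 − 5.5) · 16

167.0400 mEq


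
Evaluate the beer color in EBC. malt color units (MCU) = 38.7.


SRM = 1.4922·MCU^0.6859;  EBC = SRM·1.97
SRM = 1.4922·38.7^0.6859 = 18.3163
EBC = 18.3163·1.97

36.0831 EBC


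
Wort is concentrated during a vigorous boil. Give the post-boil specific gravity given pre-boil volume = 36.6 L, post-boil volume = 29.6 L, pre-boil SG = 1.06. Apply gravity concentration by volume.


SG_post = 1 + (SG_pre − 1)·V_pre/V_post
pts_pre = (1.06 − 1)·1000 = 60.0000
pts_post = 60.0000·36.6/29.6 = 74.1892
SG_post = 1 + 74.1892/1000

1.0742


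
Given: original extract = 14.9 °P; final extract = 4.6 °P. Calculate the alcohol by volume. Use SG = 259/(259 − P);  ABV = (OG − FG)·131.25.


OG = 259/(259 − 14.9) = 1.0610
FG = 259/(259 − 4.6) = 1.0181
ABV = (1.0610 − 1.0181)·131.25

5.6383 % ABV


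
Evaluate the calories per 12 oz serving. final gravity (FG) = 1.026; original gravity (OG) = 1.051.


ABW = (OG−FG)·131.25·0.79/FG;  °P = 259 − 259/SG (for OG→OE and FG→AE);  RE = 0.1808·OE + 0.8192·AE;  Cal = (6.9·ABW + 4·(RE−0.1))·FG·3.55
ABW = (1.051 − 1.026)·131.25·0.79/1.026 = 2.5265
OE = 259 − 259/1.051 = 12.5680 °P
AE = 259 − 259/1.026 = 6.5634 °P
RE = 0.1808·12.5680 + 0.8192·6.5634 = 7.6490 °P
Cal = (6.9·2.5265 + 4·(7.6490−0.1))·1.026·3.55

173.4785 kcal


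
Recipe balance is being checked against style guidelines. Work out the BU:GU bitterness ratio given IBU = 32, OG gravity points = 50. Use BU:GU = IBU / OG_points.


BU:GU = 32 / 50

0.6400


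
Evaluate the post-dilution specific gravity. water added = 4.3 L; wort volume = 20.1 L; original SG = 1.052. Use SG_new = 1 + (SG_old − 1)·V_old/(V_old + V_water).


pts = (1.052 − 1)·1000·20.1/(20.1 + 4.3) = 42.8361
SG_new = 1 + 42.8361/1000

1.0428


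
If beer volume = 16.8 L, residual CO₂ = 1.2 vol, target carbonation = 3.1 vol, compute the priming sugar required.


sugar = (target − residual)·4.0·V
sugar = (3.1 − 1.2)·4.0·16.8

127.6800 g


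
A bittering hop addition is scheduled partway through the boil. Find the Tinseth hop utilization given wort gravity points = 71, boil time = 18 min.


U = 1.65·0.000125^(GP/1000) · (1 − e^(−0.04·t))/4.15
bigness = 1.65·0.000125^(71/1000) = 0.8717
boil_factor = (1 − e^(−0.04·18))/4.15 = 0.1237
U = 0.8717 · 0.1237

0.1078


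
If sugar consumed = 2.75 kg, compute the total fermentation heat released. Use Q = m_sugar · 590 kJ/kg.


Q = 2.75 · 590

1622.5000 kJ


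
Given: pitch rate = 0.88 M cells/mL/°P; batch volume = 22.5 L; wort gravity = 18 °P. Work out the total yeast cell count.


cells (billions) = rate · V_L · °P
cells = 0.88 · 22.5 · 18

356.4000 billion cells


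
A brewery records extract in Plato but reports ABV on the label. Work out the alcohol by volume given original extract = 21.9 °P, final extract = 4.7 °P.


SG = 259/(259 − P);  ABV = (OG − FG)·131.25
OG = 259/(259 − 21.9) = 1.0924
FG = 259/(259 − 4.7) = 1.0185
ABV = (1.0924 − 1.0185)·131.25

9.6973 % ABV


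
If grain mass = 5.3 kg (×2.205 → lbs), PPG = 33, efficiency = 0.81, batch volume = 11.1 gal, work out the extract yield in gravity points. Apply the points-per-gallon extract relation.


points = lbs × PPG × eff / vol
lbs = 5.3 × 2.205 = 11.6865
points = 11.6865 × 33 × 0.81 / 11.1

28.1424 points


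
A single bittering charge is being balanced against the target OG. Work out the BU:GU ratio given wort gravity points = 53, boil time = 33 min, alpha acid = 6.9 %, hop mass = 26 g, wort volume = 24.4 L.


U = 1.65·0.000125^(GP/1000)·(1−e^(−0.04t))/4.15;  IBU = (α/100)·m·U·1000/V;  BU:GU = IBU/GP
U = 1.65·0.000125^(53/1000)·(1−e^(−0.04·33))/4.15 = 0.1810
IBU = (6.9/100)·26·0.1810·1000/24.4 = 13.3054
BU:GU = 13.3054/53

0.2510


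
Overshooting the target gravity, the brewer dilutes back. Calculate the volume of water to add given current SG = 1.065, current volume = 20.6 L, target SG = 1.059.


V_water = V·((SG_curr − 1)/(SG_target − 1) − 1)
V_water = 20.6·((1.065 − 1)/(1.059 − 1) − 1)

2.0949 L


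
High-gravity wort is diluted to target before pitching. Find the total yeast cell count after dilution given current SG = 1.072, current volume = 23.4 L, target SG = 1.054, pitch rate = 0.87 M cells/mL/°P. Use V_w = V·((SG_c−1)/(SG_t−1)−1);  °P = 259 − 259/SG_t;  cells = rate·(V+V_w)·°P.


V_w = 23.4·((1.072−1)/(1.054−1)−1) = 7.8000
V_final = 23.4 + 7.8000 = 31.2000
°P = 259 − 259/1.054 = 13.2694
cells = 0.87·31.2000·13.2694

360.1859 billion cells


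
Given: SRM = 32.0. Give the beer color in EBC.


EBC = SRM · 1.97
EBC = 32.0 · 1.97

63.0400 EBC


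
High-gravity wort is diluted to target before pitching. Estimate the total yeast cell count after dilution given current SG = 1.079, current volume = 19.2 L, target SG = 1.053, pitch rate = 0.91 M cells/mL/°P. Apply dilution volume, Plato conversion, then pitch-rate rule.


V_w = V·((SG_c−1)/(SG_t−1)−1);  °P = 259 − 259/SG_t;  cells = rate·(V+V_w)·°P
V_w = 19.2·((1.079−1)/(1.053−1)−1) = 9.4189
V_final = 19.2 + 9.4189 = 28.6189
°P = 259 − 259/1.053 = 13.0361
cells = 0.91·28.6189·13.0361

339.5010 billion cells


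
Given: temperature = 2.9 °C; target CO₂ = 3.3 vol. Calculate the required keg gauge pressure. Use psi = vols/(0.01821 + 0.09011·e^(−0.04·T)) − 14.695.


psi = 3.3/(0.01821 + 0.09011·e^(−0.04·2.9)) − 14.695

18.8243 psi


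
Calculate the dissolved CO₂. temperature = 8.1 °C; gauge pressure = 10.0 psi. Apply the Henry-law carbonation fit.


vols = (P + 14.695)·(0.01821 + 0.09011·e^(−0.04·T))
vols = (10.0 + 14.695)·(0.01821 + 0.09011·e^(−0.04·8.1))

2.0591 volumes


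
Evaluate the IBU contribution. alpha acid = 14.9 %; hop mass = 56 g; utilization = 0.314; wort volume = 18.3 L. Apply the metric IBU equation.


IBU = (α/100)·mass·U·1000 / V
IBU = (14.9/100)·56·0.314·1000 / 18.3

143.1703 IBU


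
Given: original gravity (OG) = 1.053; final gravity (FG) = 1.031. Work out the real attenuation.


AA = (OG−FG)/(OG−1)·100;  RA = AA·0.8192
AA = (1.053 − 1.031)/(1.053 − 1)·100 = 41.5094
RA = 41.5094·0.8192

34.0045 %


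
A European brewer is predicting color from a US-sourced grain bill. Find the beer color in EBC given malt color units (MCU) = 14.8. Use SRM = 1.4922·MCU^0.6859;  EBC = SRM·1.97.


SRM = 1.4922·14.8^0.6859 = 9.4735
EBC = 9.4735·1.97

18.6628 EBC


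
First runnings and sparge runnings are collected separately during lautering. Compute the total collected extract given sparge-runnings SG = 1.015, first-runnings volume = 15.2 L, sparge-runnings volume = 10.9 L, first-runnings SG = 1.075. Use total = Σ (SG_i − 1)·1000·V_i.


first = (1.075 − 1)·1000·15.2 = 1140.0000
sparge = (1.015 − 1)·1000·10.9 = 163.5000
total = 1140.0000 + 163.5000

1303.5000 gravity·L


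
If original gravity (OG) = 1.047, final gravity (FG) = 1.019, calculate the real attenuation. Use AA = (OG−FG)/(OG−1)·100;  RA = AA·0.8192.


AA = (1.047 − 1.019)/(1.047 − 1)·100 = 59.5745
RA = 59.5745·0.8192

48.8034 %


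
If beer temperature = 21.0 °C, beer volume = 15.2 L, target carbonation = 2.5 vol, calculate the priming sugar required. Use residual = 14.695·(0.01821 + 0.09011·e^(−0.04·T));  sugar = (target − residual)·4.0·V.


residual = 14.695·(0.01821 + 0.09011·e^(−0.04·21.0)) = 0.8393
sugar = (2.5 − 0.8393)·4.0·15.2

100.9734 g


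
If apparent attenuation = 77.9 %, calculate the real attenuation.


RA = AA · 0.8192
RA = 77.9 · 0.8192

63.8157 %


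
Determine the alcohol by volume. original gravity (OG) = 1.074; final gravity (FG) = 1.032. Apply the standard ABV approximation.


ABV = (OG − FG) · 131.25
ABV = (1.074 − 1.032) · 131.25

5.5125 % ABV


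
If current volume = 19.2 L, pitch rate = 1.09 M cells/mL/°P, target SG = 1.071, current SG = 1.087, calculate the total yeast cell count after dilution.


V_w = V·((SG_c−1)/(SG_t−1)−1);  °P = 259 − 259/SG_t;  cells = rate·(V+V_w)·°P
V_w = 19.2·((1.087−1)/(1.071−1)−1) = 4.3268
V_final = 19.2 + 4.3268 = 23.5268
°P = 259 − 259/1.071 = 17.1699
cells = 1.09·23.5268·17.1699

440.3087 billion cells


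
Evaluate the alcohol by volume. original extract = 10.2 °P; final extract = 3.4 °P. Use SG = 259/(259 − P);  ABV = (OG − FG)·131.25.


OG = 259/(259 − 10.2) = 1.0410
FG = 259/(259 − 3.4) = 1.0133
ABV = (1.0410 − 1.0133)·131.25

3.6349 % ABV


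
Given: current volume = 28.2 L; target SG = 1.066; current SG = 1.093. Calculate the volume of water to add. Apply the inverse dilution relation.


V_water = V·((SG_curr − 1)/(SG_target − 1) − 1)
V_water = 28.2·((1.093 − 1)/(1.066 − 1) − 1)

11.5364 L


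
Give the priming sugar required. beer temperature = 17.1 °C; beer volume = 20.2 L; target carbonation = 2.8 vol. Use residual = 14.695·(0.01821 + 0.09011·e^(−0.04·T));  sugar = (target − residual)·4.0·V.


residual = 14.695·(0.01821 + 0.09011·e^(−0.04·17.1)) = 0.9358
sugar = (2.8 − 0.9358)·4.0·20.2

150.6303 g


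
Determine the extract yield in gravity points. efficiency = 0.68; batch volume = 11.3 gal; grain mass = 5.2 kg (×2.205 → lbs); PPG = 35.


points = lbs × PPG × eff / vol
lbs = 5.2 × 2.205 = 11.4660
points = 11.4660 × 35 × 0.68 / 11.3

24.1496 points


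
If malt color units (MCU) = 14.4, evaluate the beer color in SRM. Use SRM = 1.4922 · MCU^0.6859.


SRM = 1.4922 · 14.4^0.6859

9.2971 SRM


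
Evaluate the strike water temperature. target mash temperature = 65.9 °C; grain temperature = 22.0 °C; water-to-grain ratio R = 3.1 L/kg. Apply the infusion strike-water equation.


T_strike = (0.41/R)·(T_mash − T_grain) + T_mash
T_strike = (0.41/3.1)·(65.9 − 22.0) + 65.9

71.7061 °C


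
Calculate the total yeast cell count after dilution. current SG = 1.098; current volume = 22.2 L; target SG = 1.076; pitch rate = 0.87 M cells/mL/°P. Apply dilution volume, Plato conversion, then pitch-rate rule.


V_w = V·((SG_c−1)/(SG_t−1)−1);  °P = 259 − 259/SG_t;  cells = rate·(V+V_w)·°P
V_w = 22.2·((1.098−1)/(1.076−1)−1) = 6.4263
V_final = 22.2 + 6.4263 = 28.6263
°P = 259 − 259/1.076 = 18.2937
cells = 0.87·28.6263·18.2937

455.6022 billion cells


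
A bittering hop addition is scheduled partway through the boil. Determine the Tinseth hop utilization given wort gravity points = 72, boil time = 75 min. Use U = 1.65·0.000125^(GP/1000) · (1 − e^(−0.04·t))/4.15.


bigness = 1.65·0.000125^(72/1000) = 0.8639
boil_factor = (1 − e^(−0.04·75))/4.15 = 0.2290
U = 0.8639 · 0.2290

0.1978


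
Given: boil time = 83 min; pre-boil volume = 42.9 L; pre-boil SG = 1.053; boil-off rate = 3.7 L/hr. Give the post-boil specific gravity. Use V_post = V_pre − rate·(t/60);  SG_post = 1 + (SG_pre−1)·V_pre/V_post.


V_post = 42.9 − 3.7·(83/60) = 37.7817
SG_post = 1 + (1.053 − 1)·42.9/37.7817

1.0602


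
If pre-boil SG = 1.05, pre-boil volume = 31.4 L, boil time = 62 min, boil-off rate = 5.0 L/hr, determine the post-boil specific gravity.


V_post = V_pre − rate·(t/60);  SG_post = 1 + (SG_pre−1)·V_pre/V_post
V_post = 31.4 − 5.0·(62/60) = 26.2333
SG_post = 1 + (1.05 − 1)·31.4/26.2333

1.0598


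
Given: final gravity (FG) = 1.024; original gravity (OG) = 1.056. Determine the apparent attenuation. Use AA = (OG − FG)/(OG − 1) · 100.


AA = (1.056 − 1.024)/(1.056 − 1) · 100

57.1429 %


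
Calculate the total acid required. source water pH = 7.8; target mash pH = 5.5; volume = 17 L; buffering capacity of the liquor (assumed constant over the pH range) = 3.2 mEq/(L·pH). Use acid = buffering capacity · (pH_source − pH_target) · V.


acid = 3.2 · (7.8 − 5.5) · 17

125.1200 mEq


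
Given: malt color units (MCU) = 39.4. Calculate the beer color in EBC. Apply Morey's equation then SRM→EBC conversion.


SRM = 1.4922·MCU^0.6859;  EBC = SRM·1.97
SRM = 1.4922·39.4^0.6859 = 18.5429
EBC = 18.5429·1.97

36.5295 EBC


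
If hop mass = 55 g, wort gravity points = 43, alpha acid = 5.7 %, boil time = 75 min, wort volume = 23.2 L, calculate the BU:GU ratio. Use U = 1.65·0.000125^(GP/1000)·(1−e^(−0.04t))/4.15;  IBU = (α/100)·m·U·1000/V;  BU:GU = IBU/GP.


U = 1.65·0.000125^(43/1000)·(1−e^(−0.04·75))/4.15 = 0.2567
IBU = (5.7/100)·55·0.2567·1000/23.2 = 34.6875
BU:GU = 34.6875/43

0.8067


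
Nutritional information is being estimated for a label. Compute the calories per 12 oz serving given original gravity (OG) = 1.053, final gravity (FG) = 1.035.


ABW = (OG−FG)·131.25·0.79/FG;  °P = 259 − 259/SG (for OG→OE and FG→AE);  RE = 0.1808·OE + 0.8192·AE;  Cal = (6.9·ABW + 4·(RE−0.1))·FG·3.55
ABW = (1.053 − 1.035)·131.25·0.79/1.035 = 1.8033
OE = 259 − 259/1.053 = 13.0361 °P
AE = 259 − 259/1.035 = 8.7585 °P
RE = 0.1808·13.0361 + 0.8192·8.7585 = 9.5319 °P
Cal = (6.9·1.8033 + 4·(9.5319−0.1))·1.035·3.55

184.3368 kcal


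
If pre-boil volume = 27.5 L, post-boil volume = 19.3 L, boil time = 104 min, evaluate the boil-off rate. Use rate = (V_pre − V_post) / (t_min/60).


rate = (27.5 − 19.3) / (104/60)

4.7308 L/hr


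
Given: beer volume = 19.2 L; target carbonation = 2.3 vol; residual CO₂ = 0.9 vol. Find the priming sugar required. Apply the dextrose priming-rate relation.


sugar = (target − residual)·4.0·V
sugar = (2.3 − 0.9)·4.0·19.2

107.5200 g


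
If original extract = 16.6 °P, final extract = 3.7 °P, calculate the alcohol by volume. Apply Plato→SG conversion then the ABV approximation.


SG = 259/(259 − P);  ABV = (OG − FG)·131.25
OG = 259/(259 − 16.6) = 1.0685
FG = 259/(259 − 3.7) = 1.0145
ABV = (1.0685 − 1.0145)·131.25

7.0861 % ABV


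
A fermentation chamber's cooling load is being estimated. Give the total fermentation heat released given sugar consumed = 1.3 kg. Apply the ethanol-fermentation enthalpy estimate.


Q = m_sugar · 590 kJ/kg
Q = 1.3 · 590

767.0000 kJ


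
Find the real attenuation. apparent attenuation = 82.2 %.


RA = AA · 0.8192
RA = 82.2 · 0.8192

67.3382 %


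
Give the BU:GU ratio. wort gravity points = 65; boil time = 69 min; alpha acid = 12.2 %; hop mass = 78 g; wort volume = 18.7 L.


U = 1.65·0.000125^(GP/1000)·(1−e^(−0.04t))/4.15;  IBU = (α/100)·m·U·1000/V;  BU:GU = IBU/GP
U = 1.65·0.000125^(65/1000)·(1−e^(−0.04·69))/4.15 = 0.2077
IBU = (12.2/100)·78·0.2077·1000/18.7 = 105.6701
BU:GU = 105.6701/65

1.6257


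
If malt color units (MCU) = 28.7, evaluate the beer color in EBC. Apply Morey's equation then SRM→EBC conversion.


SRM = 1.4922·MCU^0.6859;  EBC = SRM·1.97
SRM = 1.4922·28.7^0.6859 = 14.9207
EBC = 14.9207·1.97

29.3937 EBC


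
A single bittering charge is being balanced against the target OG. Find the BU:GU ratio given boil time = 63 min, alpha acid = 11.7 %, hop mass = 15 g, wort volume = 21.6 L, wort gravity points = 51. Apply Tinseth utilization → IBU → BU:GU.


U = 1.65·0.000125^(GP/1000)·(1−e^(−0.04t))/4.15;  IBU = (α/100)·m·U·1000/V;  BU:GU = IBU/GP
U = 1.65·0.000125^(51/1000)·(1−e^(−0.04·63))/4.15 = 0.2312
IBU = (11.7/100)·15·0.2312·1000/21.6 = 18.7833
BU:GU = 18.7833/51

0.3683


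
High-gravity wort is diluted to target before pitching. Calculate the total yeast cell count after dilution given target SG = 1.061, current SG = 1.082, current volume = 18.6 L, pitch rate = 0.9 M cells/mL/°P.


V_w = V·((SG_c−1)/(SG_t−1)−1);  °P = 259 − 259/SG_t;  cells = rate·(V+V_w)·°P
V_w = 18.6·((1.082−1)/(1.061−1)−1) = 6.4033
V_final = 18.6 + 6.4033 = 25.0033
°P = 259 − 259/1.061 = 14.8907
cells = 0.9·25.0033·14.8907

335.0840 billion cells


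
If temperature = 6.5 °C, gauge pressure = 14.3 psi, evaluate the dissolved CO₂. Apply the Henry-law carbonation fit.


vols = (P + 14.695)·(0.01821 + 0.09011·e^(−0.04·T))
vols = (14.3 + 14.695)·(0.01821 + 0.09011·e^(−0.04·6.5))

2.5426 volumes


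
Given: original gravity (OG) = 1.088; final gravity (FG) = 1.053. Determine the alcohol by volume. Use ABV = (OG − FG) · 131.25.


ABV = (1.088 − 1.053) · 131.25

4.5938 % ABV


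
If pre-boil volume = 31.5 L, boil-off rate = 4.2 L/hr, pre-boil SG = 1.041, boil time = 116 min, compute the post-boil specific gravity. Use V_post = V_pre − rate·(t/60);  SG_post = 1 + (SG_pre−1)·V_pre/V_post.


V_post = 31.5 − 4.2·(116/60) = 23.3800
SG_post = 1 + (1.041 − 1)·31.5/23.3800

1.0552


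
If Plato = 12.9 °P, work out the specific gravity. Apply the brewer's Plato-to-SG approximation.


SG = 259/(259 − P)
SG = 259/(259 − 12.9)

1.0524


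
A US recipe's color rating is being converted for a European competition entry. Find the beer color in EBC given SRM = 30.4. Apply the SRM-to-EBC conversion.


EBC = SRM · 1.97
EBC = 30.4 · 1.97

59.8880 EBC


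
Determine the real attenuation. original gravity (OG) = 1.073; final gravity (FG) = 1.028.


AA = (OG−FG)/(OG−1)·100;  RA = AA·0.8192
AA = (1.073 − 1.028)/(1.073 − 1)·100 = 61.6438
RA = 61.6438·0.8192

50.4986 %


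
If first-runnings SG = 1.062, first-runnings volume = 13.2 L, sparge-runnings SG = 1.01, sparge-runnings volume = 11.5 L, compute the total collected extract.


total = Σ (SG_i − 1)·1000·V_i
first = (1.062 − 1)·1000·13.2 = 818.4000
sparge = (1.01 − 1)·1000·11.5 = 115.0000
total = 818.4000 + 115.0000

933.4000 gravity·L


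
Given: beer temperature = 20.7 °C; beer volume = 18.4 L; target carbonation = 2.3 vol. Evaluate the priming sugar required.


residual = 14.695·(0.01821 + 0.09011·e^(−0.04·T));  sugar = (target − residual)·4.0·V
residual = 14.695·(0.01821 + 0.09011·e^(−0.04·20.7)) = 0.8462
sugar = (2.3 − 0.8462)·4.0·18.4

107.0031 g


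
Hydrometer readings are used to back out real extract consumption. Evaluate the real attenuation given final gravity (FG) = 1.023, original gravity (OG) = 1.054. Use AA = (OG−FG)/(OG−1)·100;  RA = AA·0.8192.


AA = (1.054 − 1.023)/(1.054 − 1)·100 = 57.4074
RA = 57.4074·0.8192

47.0281 %


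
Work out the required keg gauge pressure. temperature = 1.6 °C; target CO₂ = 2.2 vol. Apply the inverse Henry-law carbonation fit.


psi = vols/(0.01821 + 0.09011·e^(−0.04·T)) − 14.695
psi = 2.2/(0.01821 + 0.09011·e^(−0.04·1.6)) − 14.695

6.7196 psi


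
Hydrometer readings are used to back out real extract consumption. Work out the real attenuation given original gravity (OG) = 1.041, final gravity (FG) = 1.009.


AA = (OG−FG)/(OG−1)·100;  RA = AA·0.8192
AA = (1.041 − 1.009)/(1.041 − 1)·100 = 78.0488
RA = 78.0488·0.8192

63.9376 %


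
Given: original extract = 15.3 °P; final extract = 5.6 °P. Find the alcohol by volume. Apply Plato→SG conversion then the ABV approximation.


SG = 259/(259 − P);  ABV = (OG − FG)·131.25
OG = 259/(259 − 15.3) = 1.0628
FG = 259/(259 − 5.6) = 1.0221
ABV = (1.0628 − 1.0221)·131.25

5.3396 % ABV


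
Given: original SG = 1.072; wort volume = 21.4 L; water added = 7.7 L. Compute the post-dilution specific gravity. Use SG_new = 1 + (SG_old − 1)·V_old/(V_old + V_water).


pts = (1.072 − 1)·1000·21.4/(21.4 + 7.7) = 52.9485
SG_new = 1 + 52.9485/1000

1.0529


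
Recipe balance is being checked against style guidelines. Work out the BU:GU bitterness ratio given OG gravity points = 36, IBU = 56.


BU:GU = IBU / OG_points
BU:GU = 56 / 36

1.5556


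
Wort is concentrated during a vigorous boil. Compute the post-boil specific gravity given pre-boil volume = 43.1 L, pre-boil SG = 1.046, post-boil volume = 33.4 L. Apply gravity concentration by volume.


SG_post = 1 + (SG_pre − 1)·V_pre/V_post
pts_pre = (1.046 − 1)·1000 = 46.0000
pts_post = 46.0000·43.1/33.4 = 59.3593
SG_post = 1 + 59.3593/1000

1.0594


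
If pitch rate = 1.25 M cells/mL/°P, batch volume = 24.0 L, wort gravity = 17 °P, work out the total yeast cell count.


cells (billions) = rate · V_L · °P
cells = 1.25 · 24.0 · 17

510.0000 billion cells


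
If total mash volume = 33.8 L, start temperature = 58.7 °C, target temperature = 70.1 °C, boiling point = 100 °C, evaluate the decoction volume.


V_dec = V_total·(T_target − T_start)/(T_boil − T_start)
V_dec = 33.8·(70.1 − 58.7)/(100 − 58.7)

9.3298 L


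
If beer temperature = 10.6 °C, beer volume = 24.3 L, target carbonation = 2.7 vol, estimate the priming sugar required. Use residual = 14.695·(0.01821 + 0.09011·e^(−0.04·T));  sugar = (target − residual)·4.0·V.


residual = 14.695·(0.01821 + 0.09011·e^(−0.04·10.6)) = 1.1342
sugar = (2.7 − 1.1342)·4.0·24.3

152.1994 g


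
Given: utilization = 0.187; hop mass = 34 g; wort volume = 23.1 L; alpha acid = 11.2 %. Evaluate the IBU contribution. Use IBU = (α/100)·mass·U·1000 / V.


IBU = (11.2/100)·34·0.187·1000 / 23.1

30.8267 IBU


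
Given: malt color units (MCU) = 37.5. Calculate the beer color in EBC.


SRM = 1.4922·MCU^0.6859;  EBC = SRM·1.97
SRM = 1.4922·37.5^0.6859 = 17.9248
EBC = 17.9248·1.97

35.3119 EBC


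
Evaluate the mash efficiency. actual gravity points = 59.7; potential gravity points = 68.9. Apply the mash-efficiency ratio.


efficiency = actual / potential × 100
efficiency = 59.7 / 68.9 × 100

86.6473 %


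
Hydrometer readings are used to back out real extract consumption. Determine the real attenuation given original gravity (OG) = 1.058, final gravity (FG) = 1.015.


AA = (OG−FG)/(OG−1)·100;  RA = AA·0.8192
AA = (1.058 − 1.015)/(1.058 − 1)·100 = 74.1379
RA = 74.1379·0.8192

60.7338 %


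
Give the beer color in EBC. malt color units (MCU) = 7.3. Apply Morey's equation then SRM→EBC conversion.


SRM = 1.4922·MCU^0.6859;  EBC = SRM·1.97
SRM = 1.4922·7.3^0.6859 = 5.8342
EBC = 5.8342·1.97

11.4933 EBC


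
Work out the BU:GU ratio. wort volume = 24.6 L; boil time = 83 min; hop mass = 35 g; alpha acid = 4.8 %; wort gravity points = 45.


U = 1.65·0.000125^(GP/1000)·(1−e^(−0.04t))/4.15;  IBU = (α/100)·m·U·1000/V;  BU:GU = IBU/GP
U = 1.65·0.000125^(45/1000)·(1−e^(−0.04·83))/4.15 = 0.2557
IBU = (4.8/100)·35·0.2557·1000/24.6 = 17.4654
BU:GU = 17.4654/45

0.3881


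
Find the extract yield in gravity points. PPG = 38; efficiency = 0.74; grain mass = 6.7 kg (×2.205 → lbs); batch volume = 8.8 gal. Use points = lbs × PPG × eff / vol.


lbs = 6.7 × 2.205 = 14.7735
points = 14.7735 × 38 × 0.74 / 8.8

47.2080 points


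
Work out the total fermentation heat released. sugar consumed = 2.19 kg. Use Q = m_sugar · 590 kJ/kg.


Q = 2.19 · 590

1292.1000 kJ


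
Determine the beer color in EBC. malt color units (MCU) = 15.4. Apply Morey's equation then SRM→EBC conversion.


SRM = 1.4922·MCU^0.6859;  EBC = SRM·1.97
SRM = 1.4922·15.4^0.6859 = 9.7353
EBC = 9.7353·1.97

19.1785 EBC


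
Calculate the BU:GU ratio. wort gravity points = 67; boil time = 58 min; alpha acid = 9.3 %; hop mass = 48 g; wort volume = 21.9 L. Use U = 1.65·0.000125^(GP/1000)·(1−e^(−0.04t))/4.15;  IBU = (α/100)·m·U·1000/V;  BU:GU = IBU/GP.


U = 1.65·0.000125^(67/1000)·(1−e^(−0.04·58))/4.15 = 0.1963
IBU = (9.3/100)·48·0.1963·1000/21.9 = 40.0206
BU:GU = 40.0206/67

0.5973


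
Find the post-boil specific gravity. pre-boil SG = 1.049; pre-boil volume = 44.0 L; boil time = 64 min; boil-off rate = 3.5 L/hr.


V_post = V_pre − rate·(t/60);  SG_post = 1 + (SG_pre−1)·V_pre/V_post
V_post = 44.0 − 3.5·(64/60) = 40.2667
SG_post = 1 + (1.049 − 1)·44.0/40.2667

1.0535


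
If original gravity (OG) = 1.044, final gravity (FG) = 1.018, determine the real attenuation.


AA = (OG−FG)/(OG−1)·100;  RA = AA·0.8192
AA = (1.044 − 1.018)/(1.044 − 1)·100 = 59.0909
RA = 59.0909·0.8192

48.4073 %


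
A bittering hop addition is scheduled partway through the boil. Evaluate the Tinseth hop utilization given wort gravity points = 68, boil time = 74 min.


U = 1.65·0.000125^(GP/1000) · (1 − e^(−0.04·t))/4.15
bigness = 1.65·0.000125^(68/1000) = 0.8955
boil_factor = (1 − e^(−0.04·74))/4.15 = 0.2285
U = 0.8955 · 0.2285

0.2046


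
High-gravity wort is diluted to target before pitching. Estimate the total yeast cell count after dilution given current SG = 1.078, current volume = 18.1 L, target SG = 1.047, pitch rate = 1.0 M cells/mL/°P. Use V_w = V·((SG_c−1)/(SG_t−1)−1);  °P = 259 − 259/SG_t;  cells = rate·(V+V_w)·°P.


V_w = 18.1·((1.078−1)/(1.047−1)−1) = 11.9383
V_final = 18.1 + 11.9383 = 30.0383
°P = 259 − 259/1.047 = 11.6266
cells = 1.0·30.0383·11.6266

349.2418 billion cells


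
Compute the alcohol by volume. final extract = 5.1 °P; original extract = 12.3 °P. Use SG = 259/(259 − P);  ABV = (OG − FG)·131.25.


OG = 259/(259 − 12.3) = 1.0499
FG = 259/(259 − 5.1) = 1.0201
ABV = (1.0499 − 1.0201)·131.25

3.9075 % ABV


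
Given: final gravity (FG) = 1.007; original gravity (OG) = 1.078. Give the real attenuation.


AA = (OG−FG)/(OG−1)·100;  RA = AA·0.8192
AA = (1.078 − 1.007)/(1.078 − 1)·100 = 91.0256
RA = 91.0256·0.8192

74.5682 %


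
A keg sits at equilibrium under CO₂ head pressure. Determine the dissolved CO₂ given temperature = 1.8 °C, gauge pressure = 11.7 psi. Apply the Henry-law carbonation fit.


vols = (P + 14.695)·(0.01821 + 0.09011·e^(−0.04·T))
vols = (11.7 + 14.695)·(0.01821 + 0.09011·e^(−0.04·1.8))

2.6939 volumes


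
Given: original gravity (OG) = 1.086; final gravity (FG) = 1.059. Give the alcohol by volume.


ABV = (OG − FG) · 131.25
ABV = (1.086 − 1.059) · 131.25

3.5438 % ABV


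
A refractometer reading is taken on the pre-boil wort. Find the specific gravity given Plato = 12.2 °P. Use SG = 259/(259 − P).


SG = 259/(259 − 12.2)

1.0494


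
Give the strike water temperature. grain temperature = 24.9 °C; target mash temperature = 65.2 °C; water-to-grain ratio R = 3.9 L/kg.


T_strike = (0.41/R)·(T_mash − T_grain) + T_mash
T_strike = (0.41/3.9)·(65.2 − 24.9) + 65.2

69.4367 °C


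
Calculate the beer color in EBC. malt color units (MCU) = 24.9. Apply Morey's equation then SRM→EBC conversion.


SRM = 1.4922·MCU^0.6859;  EBC = SRM·1.97
SRM = 1.4922·24.9^0.6859 = 13.5357
EBC = 13.5357·1.97

26.6653 EBC


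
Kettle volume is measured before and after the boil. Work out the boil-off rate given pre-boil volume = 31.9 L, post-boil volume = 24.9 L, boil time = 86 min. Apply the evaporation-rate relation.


rate = (V_pre − V_post) / (t_min/60)
rate = (31.9 − 24.9) / (86/60)

4.8837 L/hr


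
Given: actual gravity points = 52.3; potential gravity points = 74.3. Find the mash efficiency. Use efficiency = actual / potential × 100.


efficiency = 52.3 / 74.3 × 100

70.3903 %


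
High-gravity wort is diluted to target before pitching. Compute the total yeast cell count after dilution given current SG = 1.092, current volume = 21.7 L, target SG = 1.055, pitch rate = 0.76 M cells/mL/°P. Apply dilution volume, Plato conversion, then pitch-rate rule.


V_w = V·((SG_c−1)/(SG_t−1)−1);  °P = 259 − 259/SG_t;  cells = rate·(V+V_w)·°P
V_w = 21.7·((1.092−1)/(1.055−1)−1) = 14.5982
V_final = 21.7 + 14.5982 = 36.2982
°P = 259 − 259/1.055 = 13.5024
cells = 0.76·36.2982·13.5024

372.4847 billion cells


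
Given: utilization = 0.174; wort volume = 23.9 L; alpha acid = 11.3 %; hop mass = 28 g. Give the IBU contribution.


IBU = (α/100)·mass·U·1000 / V
IBU = (11.3/100)·28·0.174·1000 / 23.9

23.0350 IBU


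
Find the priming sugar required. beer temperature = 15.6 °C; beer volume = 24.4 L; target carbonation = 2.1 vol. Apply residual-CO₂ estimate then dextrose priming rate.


residual = 14.695·(0.01821 + 0.09011·e^(−0.04·T));  sugar = (target − residual)·4.0·V
residual = 14.695·(0.01821 + 0.09011·e^(−0.04·15.6)) = 0.9771
sugar = (2.1 − 0.9771)·4.0·24.4

109.5970 g


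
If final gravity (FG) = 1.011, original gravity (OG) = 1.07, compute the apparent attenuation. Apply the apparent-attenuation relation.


AA = (OG − FG)/(OG − 1) · 100
AA = (1.07 − 1.011)/(1.07 − 1) · 100

84.2857 %


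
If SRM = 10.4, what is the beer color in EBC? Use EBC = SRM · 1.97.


EBC = 10.4 · 1.97

20.4880 EBC


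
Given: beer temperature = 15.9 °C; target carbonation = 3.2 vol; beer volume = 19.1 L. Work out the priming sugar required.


residual = 14.695·(0.01821 + 0.09011·e^(−0.04·T));  sugar = (target − residual)·4.0·V
residual = 14.695·(0.01821 + 0.09011·e^(−0.04·15.9)) = 0.9686
sugar = (3.2 − 0.9686)·4.0·19.1

170.4776 g


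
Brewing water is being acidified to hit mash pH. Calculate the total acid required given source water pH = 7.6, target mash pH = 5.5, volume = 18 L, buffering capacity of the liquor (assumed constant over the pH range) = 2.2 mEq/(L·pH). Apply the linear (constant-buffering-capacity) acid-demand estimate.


acid = buffering capacity · (pH_source − pH_target) · V
acid = 2.2 · (7.6 − 5.5) · 18

83.1600 mEq


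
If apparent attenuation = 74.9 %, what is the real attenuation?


RA = AA · 0.8192
RA = 74.9 · 0.8192

61.3581 %


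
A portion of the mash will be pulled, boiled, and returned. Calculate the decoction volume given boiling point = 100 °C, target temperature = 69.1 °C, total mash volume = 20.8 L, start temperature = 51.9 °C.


V_dec = V_total·(T_target − T_start)/(T_boil − T_start)
V_dec = 20.8·(69.1 − 51.9)/(100 − 51.9)

7.4378 L


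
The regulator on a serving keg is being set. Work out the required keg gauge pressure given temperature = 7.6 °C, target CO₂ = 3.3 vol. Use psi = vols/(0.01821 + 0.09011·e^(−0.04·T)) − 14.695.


psi = 3.3/(0.01821 + 0.09011·e^(−0.04·7.6)) − 14.695

24.2667 psi


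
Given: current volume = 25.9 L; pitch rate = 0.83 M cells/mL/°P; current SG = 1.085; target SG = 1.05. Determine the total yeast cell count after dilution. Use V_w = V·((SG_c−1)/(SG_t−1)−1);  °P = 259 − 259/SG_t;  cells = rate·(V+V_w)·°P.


V_w = 25.9·((1.085−1)/(1.05−1)−1) = 18.1300
V_final = 25.9 + 18.1300 = 44.0300
°P = 259 − 259/1.05 = 12.3333
cells = 0.83·44.0300·12.3333

450.7204 billion cells


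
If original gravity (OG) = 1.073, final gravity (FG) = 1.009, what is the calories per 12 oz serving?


ABW = (OG−FG)·131.25·0.79/FG;  °P = 259 − 259/SG (for OG→OE and FG→AE);  RE = 0.1808·OE + 0.8192·AE;  Cal = (6.9·ABW + 4·(RE−0.1))·FG·3.55
ABW = (1.073 − 1.009)·131.25·0.79/1.009 = 6.5768
OE = 259 − 259/1.073 = 17.6207 °P
AE = 259 − 259/1.009 = 2.3102 °P
RE = 0.1808·17.6207 + 0.8192·2.3102 = 5.0783 °P
Cal = (6.9·6.5768 + 4·(5.0783−0.1))·1.009·3.55

233.8775 kcal


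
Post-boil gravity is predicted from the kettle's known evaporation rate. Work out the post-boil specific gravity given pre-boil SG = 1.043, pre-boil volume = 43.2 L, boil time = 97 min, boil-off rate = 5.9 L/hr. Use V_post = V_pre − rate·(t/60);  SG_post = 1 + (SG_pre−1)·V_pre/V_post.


V_post = 43.2 − 5.9·(97/60) = 33.6617
SG_post = 1 + (1.043 − 1)·43.2/33.6617

1.0552
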